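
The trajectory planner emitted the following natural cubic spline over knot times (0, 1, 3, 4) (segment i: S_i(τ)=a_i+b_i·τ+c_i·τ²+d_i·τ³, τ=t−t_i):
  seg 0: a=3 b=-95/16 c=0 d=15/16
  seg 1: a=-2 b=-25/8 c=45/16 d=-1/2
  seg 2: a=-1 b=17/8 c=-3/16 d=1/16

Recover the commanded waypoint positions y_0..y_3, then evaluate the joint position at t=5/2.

y_0 = S_0(0) = a_0 = 3
y_1 = S_1(0) = a_1 = -2
y_2 = S_2(0) = a_2 = -1
y_3 = S_2(1) = 1
t_q=5/2 is in segment 1 (τ=3/2); S_1(τ)=-131/64

y_0=3 y_1=-2 y_2=-1 y_3=1
S(5/2) = -131/64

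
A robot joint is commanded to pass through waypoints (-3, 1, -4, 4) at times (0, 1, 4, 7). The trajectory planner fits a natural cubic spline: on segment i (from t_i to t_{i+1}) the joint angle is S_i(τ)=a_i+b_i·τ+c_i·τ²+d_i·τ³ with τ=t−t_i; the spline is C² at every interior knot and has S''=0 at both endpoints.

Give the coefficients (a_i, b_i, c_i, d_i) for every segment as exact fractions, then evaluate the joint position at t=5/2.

Δ: Δ0=4, Δ1=-5/3, Δ2=8/3
row 1: diag=8, rhs=-34; c'=3/8, d'=-17/4
row 2: denom=12−3·3/8=87/8; d'=(26−3·-17/4)/(87/8)=310/87
back: M2=310/87
back: M1=-17/4−3/8·310/87=-162/29
M: M0=0, M1=-162/29, M2=310/87, M3=0
seg 0: a=-3, c=M0/2=0, d=(M1−M0)/(6·1)=-27/29, b=Δ0−h0·(2M0+M1)/6=143/29
seg 1: a=1, c=M1/2=-81/29, d=(M2−M1)/(6·3)=398/783, b=Δ1−h1·(2M1+M2)/6=62/29
seg 2: a=-4, c=M2/2=155/87, d=(M3−M2)/(6·3)=-155/783, b=Δ2−h2·(2M2+M3)/6=-26/29
t_q=5/2 → seg 1, τ=3/2; S=1+62/29·τ+-81/29·τ²+398/783·τ³=-21/58

  seg 0: a=-3 b=143/29 c=0 d=-27/29
  seg 1: a=1 b=62/29 c=-81/29 d=398/783
  seg 2: a=-4 b=-26/29 c=155/87 d=-155/783
S(5/2) = -21/58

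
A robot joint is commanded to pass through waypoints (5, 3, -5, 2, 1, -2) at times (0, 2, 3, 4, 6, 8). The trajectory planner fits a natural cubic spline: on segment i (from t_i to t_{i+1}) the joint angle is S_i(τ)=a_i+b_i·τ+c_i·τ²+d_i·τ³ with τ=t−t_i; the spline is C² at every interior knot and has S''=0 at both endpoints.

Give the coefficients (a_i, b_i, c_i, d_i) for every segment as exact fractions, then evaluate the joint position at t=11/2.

  seg 0: a=5 b=706/241 c=0 d=-947/964
  seg 1: a=3 b=-2135/241 c=-2841/482 d=3255/482
  seg 2: a=-5 b=-187/482 c=3462/241 d=-3363/482
  seg 3: a=2 b=1786/241 c=-3165/482 d=2517/1928
  seg 4: a=1 b=-1537/482 c=1221/964 d=-407/1928
S(11/2) = 42383/15424

Δ: Δ0=-1, Δ1=-8, Δ2=7, Δ3=-1/2, Δ4=-3/2
row 1: diag=6, rhs=-42; c'=1/6, d'=-7
row 2: denom=4−1·1/6=23/6; d'=(90−1·-7)/(23/6)=582/23
row 3: denom=6−1·6/23=132/23; d'=(-45−1·582/23)/(132/23)=-49/4
row 4: denom=8−2·23/66=241/33; d'=(-6−2·-49/4)/(241/33)=1221/482
back: M4=1221/482
back: M3=-49/4−23/66·1221/482=-3165/241
back: M2=582/23−6/23·-3165/241=6924/241
back: M1=-7−1/6·6924/241=-2841/241
M: M0=0, M1=-2841/241, M2=6924/241, M3=-3165/241, M4=1221/482, M5=0
seg 0: a=5, c=M0/2=0, d=(M1−M0)/(6·2)=-947/964, b=Δ0−h0·(2M0+M1)/6=706/241
seg 1: a=3, c=M1/2=-2841/482, d=(M2−M1)/(6·1)=3255/482, b=Δ1−h1·(2M1+M2)/6=-2135/241
seg 2: a=-5, c=M2/2=3462/241, d=(M3−M2)/(6·1)=-3363/482, b=Δ2−h2·(2M2+M3)/6=-187/482
seg 3: a=2, c=M3/2=-3165/482, d=(M4−M3)/(6·2)=2517/1928, b=Δ3−h3·(2M3+M4)/6=1786/241
seg 4: a=1, c=M4/2=1221/964, d=(M5−M4)/(6·2)=-407/1928, b=Δ4−h4·(2M4+M5)/6=-1537/482
t_q=11/2 → seg 3, τ=3/2; S=2+1786/241·τ+-3165/482·τ²+2517/1928·τ³=42383/15424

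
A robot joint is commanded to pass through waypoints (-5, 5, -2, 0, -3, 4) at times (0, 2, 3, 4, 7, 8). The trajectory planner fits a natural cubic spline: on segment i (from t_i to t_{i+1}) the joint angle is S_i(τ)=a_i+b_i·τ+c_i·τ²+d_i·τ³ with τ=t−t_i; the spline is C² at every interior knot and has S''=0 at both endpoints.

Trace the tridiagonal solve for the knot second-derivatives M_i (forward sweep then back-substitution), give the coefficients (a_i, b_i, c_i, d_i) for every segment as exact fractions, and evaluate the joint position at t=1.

Δ: Δ0=5, Δ1=-7, Δ2=2, Δ3=-1, Δ4=7
row 1: diag=6, rhs=-72; c'=1/6, d'=-12
row 2: denom=4−1·1/6=23/6; d'=(54−1·-12)/(23/6)=396/23
row 3: denom=8−1·6/23=178/23; d'=(-18−1·396/23)/(178/23)=-405/89
row 4: denom=8−3·69/178=1217/178; d'=(48−3·-405/89)/(1217/178)=10974/1217
back: M4=10974/1217
back: M3=-405/89−69/178·10974/1217=-9792/1217
back: M2=396/23−6/23·-9792/1217=23508/1217
back: M1=-12−1/6·23508/1217=-18522/1217
M: M0=0, M1=-18522/1217, M2=23508/1217, M3=-9792/1217, M4=10974/1217, M5=0
seg 0: a=-5, c=M0/2=0, d=(M1−M0)/(6·2)=-3087/2434, b=Δ0−h0·(2M0+M1)/6=12259/1217
seg 1: a=5, c=M1/2=-9261/1217, d=(M2−M1)/(6·1)=7005/1217, b=Δ1−h1·(2M1+M2)/6=-6263/1217
seg 2: a=-2, c=M2/2=11754/1217, d=(M3−M2)/(6·1)=-5550/1217, b=Δ2−h2·(2M2+M3)/6=-3770/1217
seg 3: a=0, c=M3/2=-4896/1217, d=(M4−M3)/(6·3)=3461/3651, b=Δ3−h3·(2M3+M4)/6=3088/1217
seg 4: a=-3, c=M4/2=5487/1217, d=(M5−M4)/(6·1)=-1829/1217, b=Δ4−h4·(2M4+M5)/6=4861/1217
t_q=1 → seg 0, τ=1; S=-5+12259/1217·τ+0·τ²+-3087/2434·τ³=9261/2434

  seg 0: a=-5 b=12259/1217 c=0 d=-3087/2434
  seg 1: a=5 b=-6263/1217 c=-9261/1217 d=7005/1217
  seg 2: a=-2 b=-3770/1217 c=11754/1217 d=-5550/1217
  seg 3: a=0 b=3088/1217 c=-4896/1217 d=3461/3651
  seg 4: a=-3 b=4861/1217 c=5487/1217 d=-1829/1217
S(1) = 9261/2434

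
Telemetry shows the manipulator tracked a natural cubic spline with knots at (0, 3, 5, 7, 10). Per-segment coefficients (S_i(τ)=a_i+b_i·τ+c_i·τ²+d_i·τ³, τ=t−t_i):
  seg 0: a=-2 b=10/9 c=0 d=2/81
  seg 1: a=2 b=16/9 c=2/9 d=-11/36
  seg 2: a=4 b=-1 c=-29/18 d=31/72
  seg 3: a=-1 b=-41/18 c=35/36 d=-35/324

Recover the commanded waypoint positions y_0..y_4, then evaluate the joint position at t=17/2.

y_0=-2 y_1=2 y_2=4 y_3=-1 y_4=-2
S(17/2) = -83/32

y_0 = S_0(0) = a_0 = -2
y_1 = S_1(0) = a_1 = 2
y_2 = S_2(0) = a_2 = 4
y_3 = S_3(0) = a_3 = -1
y_4 = S_3(3) = -2
t_q=17/2 is in segment 3 (τ=3/2); S_3(τ)=-83/32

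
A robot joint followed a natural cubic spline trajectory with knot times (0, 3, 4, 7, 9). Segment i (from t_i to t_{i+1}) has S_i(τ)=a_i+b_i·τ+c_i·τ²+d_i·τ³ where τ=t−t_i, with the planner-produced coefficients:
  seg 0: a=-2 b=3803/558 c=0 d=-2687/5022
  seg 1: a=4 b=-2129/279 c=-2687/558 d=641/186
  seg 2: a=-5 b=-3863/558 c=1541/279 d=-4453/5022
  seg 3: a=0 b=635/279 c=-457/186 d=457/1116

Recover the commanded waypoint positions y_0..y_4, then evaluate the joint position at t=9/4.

y_0=-2 y_1=4 y_2=-5 y_3=0 y_4=-2
S(9/4) = 28729/3968

y_0 = S_0(0) = a_0 = -2
y_1 = S_1(0) = a_1 = 4
y_2 = S_2(0) = a_2 = -5
y_3 = S_3(0) = a_3 = 0
y_4 = S_3(2) = -2
t_q=9/4 is in segment 0 (τ=9/4); S_0(τ)=28729/3968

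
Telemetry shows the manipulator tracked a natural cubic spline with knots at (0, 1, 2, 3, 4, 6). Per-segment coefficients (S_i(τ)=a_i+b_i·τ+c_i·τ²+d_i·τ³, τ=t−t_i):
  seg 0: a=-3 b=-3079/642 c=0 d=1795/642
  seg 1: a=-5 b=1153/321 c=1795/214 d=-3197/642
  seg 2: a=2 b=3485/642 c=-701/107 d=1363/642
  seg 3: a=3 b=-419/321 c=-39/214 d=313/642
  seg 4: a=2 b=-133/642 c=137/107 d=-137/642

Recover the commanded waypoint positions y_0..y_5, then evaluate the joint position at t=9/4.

y_0 = S_0(0) = a_0 = -3
y_1 = S_1(0) = a_1 = -5
y_2 = S_2(0) = a_2 = 2
y_3 = S_3(0) = a_3 = 3
y_4 = S_4(0) = a_4 = 2
y_5 = S_4(2) = 5
t_q=9/4 is in segment 2 (τ=1/4); S_2(τ)=40825/13696

y_0=-3 y_1=-5 y_2=2 y_3=3 y_4=2 y_5=5
S(9/4) = 40825/13696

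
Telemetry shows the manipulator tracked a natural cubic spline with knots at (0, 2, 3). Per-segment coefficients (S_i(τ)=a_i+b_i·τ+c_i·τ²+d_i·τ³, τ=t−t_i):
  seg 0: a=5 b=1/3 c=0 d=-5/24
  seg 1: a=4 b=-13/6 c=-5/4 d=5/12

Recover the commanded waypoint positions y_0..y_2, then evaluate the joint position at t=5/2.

y_0=5 y_1=4 y_2=1
S(5/2) = 85/32

y_0 = S_0(0) = a_0 = 5
y_1 = S_1(0) = a_1 = 4
y_2 = S_1(1) = 1
t_q=5/2 is in segment 1 (τ=1/2); S_1(τ)=85/32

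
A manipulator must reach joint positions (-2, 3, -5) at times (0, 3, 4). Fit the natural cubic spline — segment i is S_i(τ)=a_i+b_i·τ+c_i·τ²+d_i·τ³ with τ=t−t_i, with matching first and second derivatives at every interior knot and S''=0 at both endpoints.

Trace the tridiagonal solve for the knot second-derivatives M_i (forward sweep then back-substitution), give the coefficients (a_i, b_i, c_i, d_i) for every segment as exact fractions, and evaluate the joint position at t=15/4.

Δ: Δ0=5/3, Δ1=-8
row 1: diag=8, rhs=-58; c'=1/8, d'=-29/4
back: M1=-29/4
M: M0=0, M1=-29/4, M2=0
seg 0: a=-2, c=M0/2=0, d=(M1−M0)/(6·3)=-29/72, b=Δ0−h0·(2M0+M1)/6=127/24
seg 1: a=3, c=M1/2=-29/8, d=(M2−M1)/(6·1)=29/24, b=Δ1−h1·(2M1+M2)/6=-67/12
t_q=15/4 → seg 1, τ=3/4; S=3+-67/12·τ+-29/8·τ²+29/24·τ³=-1391/512

  seg 0: a=-2 b=127/24 c=0 d=-29/72
  seg 1: a=3 b=-67/12 c=-29/8 d=29/24
S(15/4) = -1391/512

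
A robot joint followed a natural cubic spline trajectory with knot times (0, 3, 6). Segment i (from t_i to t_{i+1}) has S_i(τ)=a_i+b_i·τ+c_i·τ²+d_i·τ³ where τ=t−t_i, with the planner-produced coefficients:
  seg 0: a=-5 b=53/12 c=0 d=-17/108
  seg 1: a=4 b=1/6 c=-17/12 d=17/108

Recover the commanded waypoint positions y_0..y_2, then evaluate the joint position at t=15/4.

y_0 = S_0(0) = a_0 = -5
y_1 = S_1(0) = a_1 = 4
y_2 = S_1(3) = -4
t_q=15/4 is in segment 1 (τ=3/4); S_1(τ)=869/256

y_0=-5 y_1=4 y_2=-4
S(15/4) = 869/256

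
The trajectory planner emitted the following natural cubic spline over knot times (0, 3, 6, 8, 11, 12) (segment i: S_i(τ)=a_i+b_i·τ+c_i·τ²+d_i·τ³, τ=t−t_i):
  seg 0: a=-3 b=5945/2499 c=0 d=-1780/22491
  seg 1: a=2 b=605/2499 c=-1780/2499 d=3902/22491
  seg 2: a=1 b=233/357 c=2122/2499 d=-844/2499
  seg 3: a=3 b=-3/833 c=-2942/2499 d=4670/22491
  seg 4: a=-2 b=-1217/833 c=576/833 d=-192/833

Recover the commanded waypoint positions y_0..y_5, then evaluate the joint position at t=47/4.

y_0=-3 y_1=2 y_2=1 y_3=3 y_4=-2 y_5=-3
S(47/4) = -9343/3332

y_0 = S_0(0) = a_0 = -3
y_1 = S_1(0) = a_1 = 2
y_2 = S_2(0) = a_2 = 1
y_3 = S_3(0) = a_3 = 3
y_4 = S_4(0) = a_4 = -2
y_5 = S_4(1) = -3
t_q=47/4 is in segment 4 (τ=3/4); S_4(τ)=-9343/3332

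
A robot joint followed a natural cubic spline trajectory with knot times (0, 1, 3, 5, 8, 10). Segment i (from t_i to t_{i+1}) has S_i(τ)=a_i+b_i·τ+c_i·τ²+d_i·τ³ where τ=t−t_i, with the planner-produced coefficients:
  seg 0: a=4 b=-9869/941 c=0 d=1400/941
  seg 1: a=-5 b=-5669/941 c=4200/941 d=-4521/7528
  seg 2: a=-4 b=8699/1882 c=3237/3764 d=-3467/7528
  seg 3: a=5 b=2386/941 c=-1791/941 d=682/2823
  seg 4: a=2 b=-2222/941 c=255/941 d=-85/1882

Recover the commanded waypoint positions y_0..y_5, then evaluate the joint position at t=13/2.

y_0 = S_0(0) = a_0 = 4
y_1 = S_1(0) = a_1 = -5
y_2 = S_2(0) = a_2 = -4
y_3 = S_3(0) = a_3 = 5
y_4 = S_4(0) = a_4 = 2
y_5 = S_4(2) = -2
t_q=13/2 is in segment 3 (τ=3/2); S_3(τ)=10043/1882

y_0=4 y_1=-5 y_2=-4 y_3=5 y_4=2 y_5=-2
S(13/2) = 10043/1882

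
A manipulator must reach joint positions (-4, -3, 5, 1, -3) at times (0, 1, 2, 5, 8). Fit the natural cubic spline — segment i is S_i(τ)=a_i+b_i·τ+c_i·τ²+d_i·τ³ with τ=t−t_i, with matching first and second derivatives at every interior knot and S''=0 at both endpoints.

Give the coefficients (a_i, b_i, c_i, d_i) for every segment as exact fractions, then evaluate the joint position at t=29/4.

  seg 0: a=-4 b=-55/48 c=0 d=103/48
  seg 1: a=-3 b=127/24 c=103/16 d=-179/48
  seg 2: a=5 b=335/48 c=-19/4 d=95/144
  seg 3: a=1 b=-89/24 c=19/16 d=-19/144
S(29/4) = -2903/1024

Δ: Δ0=1, Δ1=8, Δ2=-4/3, Δ3=-4/3
row 1: diag=4, rhs=42; c'=1/4, d'=21/2
row 2: denom=8−1·1/4=31/4; d'=(-56−1·21/2)/(31/4)=-266/31
row 3: denom=12−3·12/31=336/31; d'=(0−3·-266/31)/(336/31)=19/8
back: M3=19/8
back: M2=-266/31−12/31·19/8=-19/2
back: M1=21/2−1/4·-19/2=103/8
M: M0=0, M1=103/8, M2=-19/2, M3=19/8, M4=0
seg 0: a=-4, c=M0/2=0, d=(M1−M0)/(6·1)=103/48, b=Δ0−h0·(2M0+M1)/6=-55/48
seg 1: a=-3, c=M1/2=103/16, d=(M2−M1)/(6·1)=-179/48, b=Δ1−h1·(2M1+M2)/6=127/24
seg 2: a=5, c=M2/2=-19/4, d=(M3−M2)/(6·3)=95/144, b=Δ2−h2·(2M2+M3)/6=335/48
seg 3: a=1, c=M3/2=19/16, d=(M4−M3)/(6·3)=-19/144, b=Δ3−h3·(2M3+M4)/6=-89/24
t_q=29/4 → seg 3, τ=9/4; S=1+-89/24·τ+19/16·τ²+-19/144·τ³=-2903/1024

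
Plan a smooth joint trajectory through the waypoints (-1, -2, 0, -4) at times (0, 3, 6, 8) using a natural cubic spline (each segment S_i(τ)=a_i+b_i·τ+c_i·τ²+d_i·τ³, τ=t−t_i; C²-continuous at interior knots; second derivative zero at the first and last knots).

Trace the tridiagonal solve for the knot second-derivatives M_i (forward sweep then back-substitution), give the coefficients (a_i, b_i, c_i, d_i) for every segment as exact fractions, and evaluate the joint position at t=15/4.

Δ: Δ0=-1/3, Δ1=2/3, Δ2=-2
row 1: diag=12, rhs=6; c'=1/4, d'=1/2
row 2: denom=10−3·1/4=37/4; d'=(-16−3·1/2)/(37/4)=-70/37
back: M2=-70/37
back: M1=1/2−1/4·-70/37=36/37
M: M0=0, M1=36/37, M2=-70/37, M3=0
seg 0: a=-1, c=M0/2=0, d=(M1−M0)/(6·3)=2/37, b=Δ0−h0·(2M0+M1)/6=-91/111
seg 1: a=-2, c=M1/2=18/37, d=(M2−M1)/(6·3)=-53/333, b=Δ1−h1·(2M1+M2)/6=71/111
seg 2: a=0, c=M2/2=-35/37, d=(M3−M2)/(6·2)=35/222, b=Δ2−h2·(2M2+M3)/6=-82/111
t_q=15/4 → seg 1, τ=3/4; S=-2+71/111·τ+18/37·τ²+-53/333·τ³=-3111/2368

  seg 0: a=-1 b=-91/111 c=0 d=2/37
  seg 1: a=-2 b=71/111 c=18/37 d=-53/333
  seg 2: a=0 b=-82/111 c=-35/37 d=35/222
S(15/4) = -3111/2368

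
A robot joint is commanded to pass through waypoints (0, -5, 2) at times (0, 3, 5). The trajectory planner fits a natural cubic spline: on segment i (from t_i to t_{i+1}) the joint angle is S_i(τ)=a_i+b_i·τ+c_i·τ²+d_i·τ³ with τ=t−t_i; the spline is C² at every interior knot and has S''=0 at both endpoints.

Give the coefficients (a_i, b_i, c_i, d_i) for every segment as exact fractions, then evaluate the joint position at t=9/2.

Δ: Δ0=-5/3, Δ1=7/2
row 1: diag=10, rhs=31; c'=1/5, d'=31/10
back: M1=31/10
M: M0=0, M1=31/10, M2=0
seg 0: a=0, c=M0/2=0, d=(M1−M0)/(6·3)=31/180, b=Δ0−h0·(2M0+M1)/6=-193/60
seg 1: a=-5, c=M1/2=31/20, d=(M2−M1)/(6·2)=-31/120, b=Δ1−h1·(2M1+M2)/6=43/30
t_q=9/2 → seg 1, τ=3/2; S=-5+43/30·τ+31/20·τ²+-31/120·τ³=-15/64

  seg 0: a=0 b=-193/60 c=0 d=31/180
  seg 1: a=-5 b=43/30 c=31/20 d=-31/120
S(9/2) = -15/64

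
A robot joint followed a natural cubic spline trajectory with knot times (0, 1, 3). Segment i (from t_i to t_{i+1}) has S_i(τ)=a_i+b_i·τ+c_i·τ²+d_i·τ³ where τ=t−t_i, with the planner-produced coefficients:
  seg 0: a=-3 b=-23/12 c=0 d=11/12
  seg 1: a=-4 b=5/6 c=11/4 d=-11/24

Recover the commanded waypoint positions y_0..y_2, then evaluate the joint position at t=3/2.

y_0=-3 y_1=-4 y_2=5
S(3/2) = -189/64

y_0 = S_0(0) = a_0 = -3
y_1 = S_1(0) = a_1 = -4
y_2 = S_1(2) = 5
t_q=3/2 is in segment 1 (τ=1/2); S_1(τ)=-189/64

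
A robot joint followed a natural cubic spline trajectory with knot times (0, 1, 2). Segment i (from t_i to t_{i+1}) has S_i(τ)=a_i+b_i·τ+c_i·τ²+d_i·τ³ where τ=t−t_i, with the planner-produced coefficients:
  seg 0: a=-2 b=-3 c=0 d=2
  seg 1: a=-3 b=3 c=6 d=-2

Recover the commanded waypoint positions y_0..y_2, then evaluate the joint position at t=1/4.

y_0=-2 y_1=-3 y_2=4
S(1/4) = -87/32

y_0 = S_0(0) = a_0 = -2
y_1 = S_1(0) = a_1 = -3
y_2 = S_1(1) = 4
t_q=1/4 is in segment 0 (τ=1/4); S_0(τ)=-87/32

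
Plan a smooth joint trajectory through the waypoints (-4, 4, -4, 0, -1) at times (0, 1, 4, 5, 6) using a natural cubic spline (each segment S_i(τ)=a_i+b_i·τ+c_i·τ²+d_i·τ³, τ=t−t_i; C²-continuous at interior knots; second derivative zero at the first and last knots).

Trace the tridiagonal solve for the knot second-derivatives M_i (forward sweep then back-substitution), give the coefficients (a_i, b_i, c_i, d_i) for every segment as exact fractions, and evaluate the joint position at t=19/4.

Δ: Δ0=8, Δ1=-8/3, Δ2=4, Δ3=-1
row 1: diag=8, rhs=-64; c'=3/8, d'=-8
row 2: denom=8−3·3/8=55/8; d'=(40−3·-8)/(55/8)=512/55
row 3: denom=4−1·8/55=212/55; d'=(-30−1·512/55)/(212/55)=-1081/106
back: M3=-1081/106
back: M2=512/55−8/55·-1081/106=572/53
back: M1=-8−3/8·572/53=-1277/106
M: M0=0, M1=-1277/106, M2=572/53, M3=-1081/106, M4=0
seg 0: a=-4, c=M0/2=0, d=(M1−M0)/(6·1)=-1277/636, b=Δ0−h0·(2M0+M1)/6=6365/636
seg 1: a=4, c=M1/2=-1277/212, d=(M2−M1)/(6·3)=269/212, b=Δ1−h1·(2M1+M2)/6=1267/318
seg 2: a=-4, c=M2/2=286/53, d=(M3−M2)/(6·1)=-2225/636, b=Δ2−h2·(2M2+M3)/6=1337/636
seg 3: a=0, c=M3/2=-1081/212, d=(M4−M3)/(6·1)=1081/636, b=Δ3−h3·(2M3+M4)/6=763/318
t_q=19/4 → seg 2, τ=3/4; S=-4+1337/636·τ+286/53·τ²+-2225/636·τ³=-11721/13568

  seg 0: a=-4 b=6365/636 c=0 d=-1277/636
  seg 1: a=4 b=1267/318 c=-1277/212 d=269/212
  seg 2: a=-4 b=1337/636 c=286/53 d=-2225/636
  seg 3: a=0 b=763/318 c=-1081/212 d=1081/636
S(19/4) = -11721/13568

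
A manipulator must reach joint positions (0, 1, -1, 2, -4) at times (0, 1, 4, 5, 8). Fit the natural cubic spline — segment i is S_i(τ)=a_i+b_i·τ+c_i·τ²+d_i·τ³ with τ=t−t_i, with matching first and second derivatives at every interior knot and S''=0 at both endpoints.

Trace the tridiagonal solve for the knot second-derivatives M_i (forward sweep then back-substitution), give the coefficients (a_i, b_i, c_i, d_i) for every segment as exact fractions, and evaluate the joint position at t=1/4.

  seg 0: a=0 b=40/27 c=0 d=-13/27
  seg 1: a=1 b=1/27 c=-13/9 d=98/243
  seg 2: a=-1 b=61/27 c=59/27 d=-13/9
  seg 3: a=2 b=62/27 c=-58/27 d=58/243
S(1/4) = 209/576

Δ: Δ0=1, Δ1=-2/3, Δ2=3, Δ3=-2
row 1: diag=8, rhs=-10; c'=3/8, d'=-5/4
row 2: denom=8−3·3/8=55/8; d'=(22−3·-5/4)/(55/8)=206/55
row 3: denom=8−1·8/55=432/55; d'=(-30−1·206/55)/(432/55)=-116/27
back: M3=-116/27
back: M2=206/55−8/55·-116/27=118/27
back: M1=-5/4−3/8·118/27=-26/9
M: M0=0, M1=-26/9, M2=118/27, M3=-116/27, M4=0
seg 0: a=0, c=M0/2=0, d=(M1−M0)/(6·1)=-13/27, b=Δ0−h0·(2M0+M1)/6=40/27
seg 1: a=1, c=M1/2=-13/9, d=(M2−M1)/(6·3)=98/243, b=Δ1−h1·(2M1+M2)/6=1/27
seg 2: a=-1, c=M2/2=59/27, d=(M3−M2)/(6·1)=-13/9, b=Δ2−h2·(2M2+M3)/6=61/27
seg 3: a=2, c=M3/2=-58/27, d=(M4−M3)/(6·3)=58/243, b=Δ3−h3·(2M3+M4)/6=62/27
t_q=1/4 → seg 0, τ=1/4; S=0+40/27·τ+0·τ²+-13/27·τ³=209/576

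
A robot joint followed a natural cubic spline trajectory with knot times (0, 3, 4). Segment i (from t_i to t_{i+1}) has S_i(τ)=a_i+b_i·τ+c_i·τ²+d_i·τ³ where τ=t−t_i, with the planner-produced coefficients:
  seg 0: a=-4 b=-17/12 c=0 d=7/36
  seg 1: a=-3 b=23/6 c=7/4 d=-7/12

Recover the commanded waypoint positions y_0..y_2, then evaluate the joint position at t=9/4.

y_0 = S_0(0) = a_0 = -4
y_1 = S_1(0) = a_1 = -3
y_2 = S_1(1) = 2
t_q=9/4 is in segment 0 (τ=9/4); S_0(τ)=-1273/256

y_0=-4 y_1=-3 y_2=2
S(9/4) = -1273/256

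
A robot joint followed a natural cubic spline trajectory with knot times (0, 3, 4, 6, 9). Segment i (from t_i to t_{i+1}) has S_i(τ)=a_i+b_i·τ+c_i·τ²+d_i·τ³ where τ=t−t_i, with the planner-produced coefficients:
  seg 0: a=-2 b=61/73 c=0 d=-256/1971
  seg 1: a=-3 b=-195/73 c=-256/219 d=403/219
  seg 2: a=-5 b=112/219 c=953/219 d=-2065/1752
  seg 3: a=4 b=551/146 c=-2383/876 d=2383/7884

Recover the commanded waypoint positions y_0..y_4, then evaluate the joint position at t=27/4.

y_0 = S_0(0) = a_0 = -2
y_1 = S_1(0) = a_1 = -3
y_2 = S_2(0) = a_2 = -5
y_3 = S_3(0) = a_3 = 4
y_4 = S_3(3) = -1
t_q=27/4 is in segment 3 (τ=3/4); S_3(τ)=101435/18688

y_0=-2 y_1=-3 y_2=-5 y_3=4 y_4=-1
S(27/4) = 101435/18688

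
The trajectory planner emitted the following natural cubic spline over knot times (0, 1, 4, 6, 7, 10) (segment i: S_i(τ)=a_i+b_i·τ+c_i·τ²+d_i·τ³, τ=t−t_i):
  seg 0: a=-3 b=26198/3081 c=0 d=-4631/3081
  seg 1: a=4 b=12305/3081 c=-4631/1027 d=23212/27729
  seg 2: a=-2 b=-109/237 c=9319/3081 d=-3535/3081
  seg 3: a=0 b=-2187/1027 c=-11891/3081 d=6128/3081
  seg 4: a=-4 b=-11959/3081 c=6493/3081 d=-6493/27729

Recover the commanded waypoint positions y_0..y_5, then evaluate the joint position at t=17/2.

y_0=-3 y_1=4 y_2=-2 y_3=0 y_4=-4 y_5=-3
S(17/2) = -48235/8216

y_0 = S_0(0) = a_0 = -3
y_1 = S_1(0) = a_1 = 4
y_2 = S_2(0) = a_2 = -2
y_3 = S_3(0) = a_3 = 0
y_4 = S_4(0) = a_4 = -4
y_5 = S_4(3) = -3
t_q=17/2 is in segment 4 (τ=3/2); S_4(τ)=-48235/8216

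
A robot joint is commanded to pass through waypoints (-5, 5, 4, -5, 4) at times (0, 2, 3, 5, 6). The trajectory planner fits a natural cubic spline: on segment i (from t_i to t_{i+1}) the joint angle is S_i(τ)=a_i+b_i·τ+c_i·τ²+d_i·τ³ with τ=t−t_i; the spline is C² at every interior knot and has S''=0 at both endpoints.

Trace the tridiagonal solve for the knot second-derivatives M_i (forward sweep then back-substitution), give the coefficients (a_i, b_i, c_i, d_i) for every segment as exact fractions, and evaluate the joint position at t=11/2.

  seg 0: a=-5 b=203/31 c=0 d=-12/31
  seg 1: a=5 b=59/31 c=-72/31 d=-18/31
  seg 2: a=4 b=-139/31 c=-126/31 d=503/248
  seg 3: a=-5 b=223/62 c=1005/124 d=-335/124
S(11/2) = -1501/992

Δ: Δ0=5, Δ1=-1, Δ2=-9/2, Δ3=9
row 1: diag=6, rhs=-36; c'=1/6, d'=-6
row 2: denom=6−1·1/6=35/6; d'=(-21−1·-6)/(35/6)=-18/7
row 3: denom=6−2·12/35=186/35; d'=(81−2·-18/7)/(186/35)=1005/62
back: M3=1005/62
back: M2=-18/7−12/35·1005/62=-252/31
back: M1=-6−1/6·-252/31=-144/31
M: M0=0, M1=-144/31, M2=-252/31, M3=1005/62, M4=0
seg 0: a=-5, c=M0/2=0, d=(M1−M0)/(6·2)=-12/31, b=Δ0−h0·(2M0+M1)/6=203/31
seg 1: a=5, c=M1/2=-72/31, d=(M2−M1)/(6·1)=-18/31, b=Δ1−h1·(2M1+M2)/6=59/31
seg 2: a=4, c=M2/2=-126/31, d=(M3−M2)/(6·2)=503/248, b=Δ2−h2·(2M2+M3)/6=-139/31
seg 3: a=-5, c=M3/2=1005/124, d=(M4−M3)/(6·1)=-335/124, b=Δ3−h3·(2M3+M4)/6=223/62
t_q=11/2 → seg 3, τ=1/2; S=-5+223/62·τ+1005/124·τ²+-335/124·τ³=-1501/992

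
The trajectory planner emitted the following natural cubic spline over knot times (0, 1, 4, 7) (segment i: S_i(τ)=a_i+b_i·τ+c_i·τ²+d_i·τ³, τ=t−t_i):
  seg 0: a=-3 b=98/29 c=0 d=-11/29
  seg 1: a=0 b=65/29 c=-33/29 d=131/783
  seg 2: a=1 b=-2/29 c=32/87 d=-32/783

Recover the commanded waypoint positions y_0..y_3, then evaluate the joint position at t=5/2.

y_0=-3 y_1=0 y_2=1 y_3=3
S(5/2) = 317/232

y_0 = S_0(0) = a_0 = -3
y_1 = S_1(0) = a_1 = 0
y_2 = S_2(0) = a_2 = 1
y_3 = S_2(3) = 3
t_q=5/2 is in segment 1 (τ=3/2); S_1(τ)=317/232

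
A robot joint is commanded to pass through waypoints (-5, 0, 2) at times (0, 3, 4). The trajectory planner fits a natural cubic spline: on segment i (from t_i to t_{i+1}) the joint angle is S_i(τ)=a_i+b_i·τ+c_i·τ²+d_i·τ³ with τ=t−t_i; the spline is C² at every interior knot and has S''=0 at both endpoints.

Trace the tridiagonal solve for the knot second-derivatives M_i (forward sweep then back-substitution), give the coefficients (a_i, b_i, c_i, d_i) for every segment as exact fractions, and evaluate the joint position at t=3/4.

Δ: Δ0=5/3, Δ1=2
row 1: diag=8, rhs=2; c'=1/8, d'=1/4
back: M1=1/4
M: M0=0, M1=1/4, M2=0
seg 0: a=-5, c=M0/2=0, d=(M1−M0)/(6·3)=1/72, b=Δ0−h0·(2M0+M1)/6=37/24
seg 1: a=0, c=M1/2=1/8, d=(M2−M1)/(6·1)=-1/24, b=Δ1−h1·(2M1+M2)/6=23/12
t_q=3/4 → seg 0, τ=3/4; S=-5+37/24·τ+0·τ²+1/72·τ³=-1965/512

  seg 0: a=-5 b=37/24 c=0 d=1/72
  seg 1: a=0 b=23/12 c=1/8 d=-1/24
S(3/4) = -1965/512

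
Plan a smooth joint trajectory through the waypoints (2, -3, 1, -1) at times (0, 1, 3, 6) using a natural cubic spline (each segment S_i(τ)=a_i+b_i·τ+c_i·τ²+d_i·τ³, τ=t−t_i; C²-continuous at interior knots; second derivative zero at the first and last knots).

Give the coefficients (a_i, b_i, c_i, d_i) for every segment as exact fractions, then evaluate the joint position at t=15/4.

  seg 0: a=2 b=-533/84 c=0 d=113/84
  seg 1: a=-3 b=-97/42 c=113/28 d=-79/84
  seg 2: a=1 b=107/42 c=-45/28 d=5/28
S(15/4) = 533/256

Δ: Δ0=-5, Δ1=2, Δ2=-2/3
row 1: diag=6, rhs=42; c'=1/3, d'=7
row 2: denom=10−2·1/3=28/3; d'=(-16−2·7)/(28/3)=-45/14
back: M2=-45/14
back: M1=7−1/3·-45/14=113/14
M: M0=0, M1=113/14, M2=-45/14, M3=0
seg 0: a=2, c=M0/2=0, d=(M1−M0)/(6·1)=113/84, b=Δ0−h0·(2M0+M1)/6=-533/84
seg 1: a=-3, c=M1/2=113/28, d=(M2−M1)/(6·2)=-79/84, b=Δ1−h1·(2M1+M2)/6=-97/42
seg 2: a=1, c=M2/2=-45/28, d=(M3−M2)/(6·3)=5/28, b=Δ2−h2·(2M2+M3)/6=107/42
t_q=15/4 → seg 2, τ=3/4; S=1+107/42·τ+-45/28·τ²+5/28·τ³=533/256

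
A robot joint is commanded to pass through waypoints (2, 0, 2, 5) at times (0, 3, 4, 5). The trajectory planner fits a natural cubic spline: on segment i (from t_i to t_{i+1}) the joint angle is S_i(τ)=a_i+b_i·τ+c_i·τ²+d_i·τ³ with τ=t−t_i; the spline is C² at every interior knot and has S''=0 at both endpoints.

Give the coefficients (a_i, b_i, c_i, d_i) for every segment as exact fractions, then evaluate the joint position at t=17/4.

Δ: Δ0=-2/3, Δ1=2, Δ2=3
row 1: diag=8, rhs=16; c'=1/8, d'=2
row 2: denom=4−1·1/8=31/8; d'=(6−1·2)/(31/8)=32/31
back: M2=32/31
back: M1=2−1/8·32/31=58/31
M: M0=0, M1=58/31, M2=32/31, M3=0
seg 0: a=2, c=M0/2=0, d=(M1−M0)/(6·3)=29/279, b=Δ0−h0·(2M0+M1)/6=-149/93
seg 1: a=0, c=M1/2=29/31, d=(M2−M1)/(6·1)=-13/93, b=Δ1−h1·(2M1+M2)/6=112/93
seg 2: a=2, c=M2/2=16/31, d=(M3−M2)/(6·1)=-16/93, b=Δ2−h2·(2M2+M3)/6=247/93
t_q=17/4 → seg 2, τ=1/4; S=2+247/93·τ+16/31·τ²+-16/93·τ³=167/62

  seg 0: a=2 b=-149/93 c=0 d=29/279
  seg 1: a=0 b=112/93 c=29/31 d=-13/93
  seg 2: a=2 b=247/93 c=16/31 d=-16/93
S(17/4) = 167/62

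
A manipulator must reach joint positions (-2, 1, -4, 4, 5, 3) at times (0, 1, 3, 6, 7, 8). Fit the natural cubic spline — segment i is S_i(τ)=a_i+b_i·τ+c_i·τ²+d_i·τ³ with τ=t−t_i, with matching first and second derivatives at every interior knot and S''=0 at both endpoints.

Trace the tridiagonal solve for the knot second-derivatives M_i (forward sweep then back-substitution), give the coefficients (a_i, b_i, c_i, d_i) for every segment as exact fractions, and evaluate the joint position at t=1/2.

  seg 0: a=-2 b=253/60 c=0 d=-73/60
  seg 1: a=1 b=17/30 c=-73/20 d=127/120
  seg 2: a=-4 b=-4/3 c=27/10 d=-41/90
  seg 3: a=4 b=77/30 c=-7/5 d=-1/6
  seg 4: a=5 b=-11/15 c=-19/10 d=19/30
S(1/2) = -7/160

Δ: Δ0=3, Δ1=-5/2, Δ2=8/3, Δ3=1, Δ4=-2
row 1: diag=6, rhs=-33; c'=1/3, d'=-11/2
row 2: denom=10−2·1/3=28/3; d'=(31−2·-11/2)/(28/3)=9/2
row 3: denom=8−3·9/28=197/28; d'=(-10−3·9/2)/(197/28)=-658/197
row 4: denom=4−1·28/197=760/197; d'=(-18−1·-658/197)/(760/197)=-19/5
back: M4=-19/5
back: M3=-658/197−28/197·-19/5=-14/5
back: M2=9/2−9/28·-14/5=27/5
back: M1=-11/2−1/3·27/5=-73/10
M: M0=0, M1=-73/10, M2=27/5, M3=-14/5, M4=-19/5, M5=0
seg 0: a=-2, c=M0/2=0, d=(M1−M0)/(6·1)=-73/60, b=Δ0−h0·(2M0+M1)/6=253/60
seg 1: a=1, c=M1/2=-73/20, d=(M2−M1)/(6·2)=127/120, b=Δ1−h1·(2M1+M2)/6=17/30
seg 2: a=-4, c=M2/2=27/10, d=(M3−M2)/(6·3)=-41/90, b=Δ2−h2·(2M2+M3)/6=-4/3
seg 3: a=4, c=M3/2=-7/5, d=(M4−M3)/(6·1)=-1/6, b=Δ3−h3·(2M3+M4)/6=77/30
seg 4: a=5, c=M4/2=-19/10, d=(M5−M4)/(6·1)=19/30, b=Δ4−h4·(2M4+M5)/6=-11/15
t_q=1/2 → seg 0, τ=1/2; S=-2+253/60·τ+0·τ²+-73/60·τ³=-7/160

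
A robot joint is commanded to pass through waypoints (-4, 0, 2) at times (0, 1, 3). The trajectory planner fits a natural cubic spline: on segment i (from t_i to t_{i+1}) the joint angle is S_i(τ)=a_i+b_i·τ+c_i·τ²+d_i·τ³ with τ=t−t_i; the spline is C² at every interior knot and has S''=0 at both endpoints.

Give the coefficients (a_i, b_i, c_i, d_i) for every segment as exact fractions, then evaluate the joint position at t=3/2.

Δ: Δ0=4, Δ1=1
row 1: diag=6, rhs=-18; c'=1/3, d'=-3
back: M1=-3
M: M0=0, M1=-3, M2=0
seg 0: a=-4, c=M0/2=0, d=(M1−M0)/(6·1)=-1/2, b=Δ0−h0·(2M0+M1)/6=9/2
seg 1: a=0, c=M1/2=-3/2, d=(M2−M1)/(6·2)=1/4, b=Δ1−h1·(2M1+M2)/6=3
t_q=3/2 → seg 1, τ=1/2; S=0+3·τ+-3/2·τ²+1/4·τ³=37/32

  seg 0: a=-4 b=9/2 c=0 d=-1/2
  seg 1: a=0 b=3 c=-3/2 d=1/4
S(3/2) = 37/32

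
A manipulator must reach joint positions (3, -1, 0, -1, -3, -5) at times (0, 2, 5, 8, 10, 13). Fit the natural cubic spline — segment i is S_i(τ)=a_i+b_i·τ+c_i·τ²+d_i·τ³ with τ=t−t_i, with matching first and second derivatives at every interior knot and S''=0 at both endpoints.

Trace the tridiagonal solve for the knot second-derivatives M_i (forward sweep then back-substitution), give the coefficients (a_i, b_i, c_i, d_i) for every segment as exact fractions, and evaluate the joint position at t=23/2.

Δ: Δ0=-2, Δ1=1/3, Δ2=-1/3, Δ3=-1, Δ4=-2/3
row 1: diag=10, rhs=14; c'=3/10, d'=7/5
row 2: denom=12−3·3/10=111/10; d'=(-4−3·7/5)/(111/10)=-82/111
row 3: denom=10−3·10/37=340/37; d'=(-4−3·-82/111)/(340/37)=-33/170
row 4: denom=10−2·37/170=813/85; d'=(2−2·-33/170)/(813/85)=203/813
back: M4=203/813
back: M3=-33/170−37/170·203/813=-202/813
back: M2=-82/111−10/37·-202/813=-182/271
back: M1=7/5−3/10·-182/271=434/271
M: M0=0, M1=434/271, M2=-182/271, M3=-202/813, M4=203/813, M5=0
seg 0: a=3, c=M0/2=0, d=(M1−M0)/(6·2)=217/1626, b=Δ0−h0·(2M0+M1)/6=-2060/813
seg 1: a=-1, c=M1/2=217/271, d=(M2−M1)/(6·3)=-308/2439, b=Δ1−h1·(2M1+M2)/6=-758/813
seg 2: a=0, c=M2/2=-91/271, d=(M3−M2)/(6·3)=172/7317, b=Δ2−h2·(2M2+M3)/6=376/813
seg 3: a=-1, c=M3/2=-101/813, d=(M4−M3)/(6·2)=45/1084, b=Δ3−h3·(2M3+M4)/6=-746/813
seg 4: a=-3, c=M4/2=203/1626, d=(M5−M4)/(6·3)=-203/14634, b=Δ4−h4·(2M4+M5)/6=-745/813
t_q=23/2 → seg 4, τ=3/2; S=-3+-745/813·τ+203/1626·τ²+-203/14634·τ³=-17953/4336

  seg 0: a=3 b=-2060/813 c=0 d=217/1626
  seg 1: a=-1 b=-758/813 c=217/271 d=-308/2439
  seg 2: a=0 b=376/813 c=-91/271 d=172/7317
  seg 3: a=-1 b=-746/813 c=-101/813 d=45/1084
  seg 4: a=-3 b=-745/813 c=203/1626 d=-203/14634
S(23/2) = -17953/4336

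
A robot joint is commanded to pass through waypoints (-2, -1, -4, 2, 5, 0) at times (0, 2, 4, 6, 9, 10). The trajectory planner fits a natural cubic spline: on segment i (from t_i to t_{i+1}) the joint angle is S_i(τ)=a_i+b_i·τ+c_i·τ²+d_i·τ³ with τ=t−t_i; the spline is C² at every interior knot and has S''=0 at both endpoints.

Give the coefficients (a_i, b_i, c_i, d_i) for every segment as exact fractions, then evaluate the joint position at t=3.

  seg 0: a=-2 b=104/77 c=0 d=-131/616
  seg 1: a=-1 b=-185/154 c=-393/308 d=347/616
  seg 2: a=-4 b=5/11 c=162/77 d=-32/77
  seg 3: a=2 b=299/77 c=-30/77 d=-4/21
  seg 4: a=5 b=-277/77 c=-162/77 d=54/77
S(3) = -1795/616

Δ: Δ0=1/2, Δ1=-3/2, Δ2=3, Δ3=1, Δ4=-5
row 1: diag=8, rhs=-12; c'=1/4, d'=-3/2
row 2: denom=8−2·1/4=15/2; d'=(27−2·-3/2)/(15/2)=4
row 3: denom=10−2·4/15=142/15; d'=(-12−2·4)/(142/15)=-150/71
row 4: denom=8−3·45/142=1001/142; d'=(-36−3·-150/71)/(1001/142)=-324/77
back: M4=-324/77
back: M3=-150/71−45/142·-324/77=-60/77
back: M2=4−4/15·-60/77=324/77
back: M1=-3/2−1/4·324/77=-393/154
M: M0=0, M1=-393/154, M2=324/77, M3=-60/77, M4=-324/77, M5=0
seg 0: a=-2, c=M0/2=0, d=(M1−M0)/(6·2)=-131/616, b=Δ0−h0·(2M0+M1)/6=104/77
seg 1: a=-1, c=M1/2=-393/308, d=(M2−M1)/(6·2)=347/616, b=Δ1−h1·(2M1+M2)/6=-185/154
seg 2: a=-4, c=M2/2=162/77, d=(M3−M2)/(6·2)=-32/77, b=Δ2−h2·(2M2+M3)/6=5/11
seg 3: a=2, c=M3/2=-30/77, d=(M4−M3)/(6·3)=-4/21, b=Δ3−h3·(2M3+M4)/6=299/77
seg 4: a=5, c=M4/2=-162/77, d=(M5−M4)/(6·1)=54/77, b=Δ4−h4·(2M4+M5)/6=-277/77
t_q=3 → seg 1, τ=1; S=-1+-185/154·τ+-393/308·τ²+347/616·τ³=-1795/616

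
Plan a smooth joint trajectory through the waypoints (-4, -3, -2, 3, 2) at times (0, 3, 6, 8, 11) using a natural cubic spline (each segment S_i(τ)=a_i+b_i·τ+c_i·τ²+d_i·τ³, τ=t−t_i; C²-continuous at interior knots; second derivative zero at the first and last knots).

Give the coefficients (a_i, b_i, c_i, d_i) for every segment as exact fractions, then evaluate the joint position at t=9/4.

  seg 0: a=-4 b=100/177 c=0 d=-41/1593
  seg 1: a=-3 b=-23/177 c=-41/177 d=205/1593
  seg 2: a=-2 b=346/177 c=164/177 d=-463/1416
  seg 3: a=3 b=205/118 c=-733/708 d=733/6372
S(9/4) = -11411/3776

Δ: Δ0=1/3, Δ1=1/3, Δ2=5/2, Δ3=-1/3
row 1: diag=12, rhs=0; c'=1/4, d'=0
row 2: denom=10−3·1/4=37/4; d'=(13−3·0)/(37/4)=52/37
row 3: denom=10−2·8/37=354/37; d'=(-17−2·52/37)/(354/37)=-733/354
back: M3=-733/354
back: M2=52/37−8/37·-733/354=328/177
back: M1=0−1/4·328/177=-82/177
M: M0=0, M1=-82/177, M2=328/177, M3=-733/354, M4=0
seg 0: a=-4, c=M0/2=0, d=(M1−M0)/(6·3)=-41/1593, b=Δ0−h0·(2M0+M1)/6=100/177
seg 1: a=-3, c=M1/2=-41/177, d=(M2−M1)/(6·3)=205/1593, b=Δ1−h1·(2M1+M2)/6=-23/177
seg 2: a=-2, c=M2/2=164/177, d=(M3−M2)/(6·2)=-463/1416, b=Δ2−h2·(2M2+M3)/6=346/177
seg 3: a=3, c=M3/2=-733/708, d=(M4−M3)/(6·3)=733/6372, b=Δ3−h3·(2M3+M4)/6=205/118
t_q=9/4 → seg 0, τ=9/4; S=-4+100/177·τ+0·τ²+-41/1593·τ³=-11411/3776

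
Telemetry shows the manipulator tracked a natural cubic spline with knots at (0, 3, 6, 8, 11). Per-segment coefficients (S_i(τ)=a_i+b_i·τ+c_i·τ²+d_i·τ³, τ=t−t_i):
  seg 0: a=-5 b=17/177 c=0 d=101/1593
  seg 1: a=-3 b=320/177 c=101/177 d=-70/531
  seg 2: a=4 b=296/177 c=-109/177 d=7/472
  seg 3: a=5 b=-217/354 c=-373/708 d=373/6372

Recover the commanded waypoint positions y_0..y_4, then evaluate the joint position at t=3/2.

y_0 = S_0(0) = a_0 = -5
y_1 = S_1(0) = a_1 = -3
y_2 = S_2(0) = a_2 = 4
y_3 = S_3(0) = a_3 = 5
y_4 = S_3(3) = 0
t_q=3/2 is in segment 0 (τ=3/2); S_0(τ)=-2191/472

y_0=-5 y_1=-3 y_2=4 y_3=5 y_4=0
S(3/2) = -2191/472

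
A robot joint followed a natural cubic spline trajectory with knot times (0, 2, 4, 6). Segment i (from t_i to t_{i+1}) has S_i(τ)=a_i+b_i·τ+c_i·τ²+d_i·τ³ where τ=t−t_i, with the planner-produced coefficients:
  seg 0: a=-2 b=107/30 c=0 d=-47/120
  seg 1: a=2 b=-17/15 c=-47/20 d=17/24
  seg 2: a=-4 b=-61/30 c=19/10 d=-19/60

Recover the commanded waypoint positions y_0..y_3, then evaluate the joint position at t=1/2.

y_0 = S_0(0) = a_0 = -2
y_1 = S_1(0) = a_1 = 2
y_2 = S_2(0) = a_2 = -4
y_3 = S_2(2) = -3
t_q=1/2 is in segment 0 (τ=1/2); S_0(τ)=-17/64

y_0=-2 y_1=2 y_2=-4 y_3=-3
S(1/2) = -17/64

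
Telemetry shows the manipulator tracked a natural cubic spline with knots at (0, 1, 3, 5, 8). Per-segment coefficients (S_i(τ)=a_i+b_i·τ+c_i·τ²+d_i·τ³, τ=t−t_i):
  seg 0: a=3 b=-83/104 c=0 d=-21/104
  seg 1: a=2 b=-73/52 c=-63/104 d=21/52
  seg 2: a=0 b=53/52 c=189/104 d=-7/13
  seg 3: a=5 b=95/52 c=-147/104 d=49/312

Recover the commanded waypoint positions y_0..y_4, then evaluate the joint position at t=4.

y_0=3 y_1=2 y_2=0 y_3=5 y_4=2
S(4) = 239/104

y_0 = S_0(0) = a_0 = 3
y_1 = S_1(0) = a_1 = 2
y_2 = S_2(0) = a_2 = 0
y_3 = S_3(0) = a_3 = 5
y_4 = S_3(3) = 2
t_q=4 is in segment 2 (τ=1); S_2(τ)=239/104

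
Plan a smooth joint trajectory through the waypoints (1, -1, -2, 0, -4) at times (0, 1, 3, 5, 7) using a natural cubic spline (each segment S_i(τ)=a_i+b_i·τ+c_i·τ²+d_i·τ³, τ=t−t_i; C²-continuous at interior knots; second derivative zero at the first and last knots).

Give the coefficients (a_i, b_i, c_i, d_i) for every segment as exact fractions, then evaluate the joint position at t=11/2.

  seg 0: a=1 b=-355/164 c=0 d=27/164
  seg 1: a=-1 b=-137/82 c=81/164 d=15/328
  seg 2: a=-2 b=35/41 c=63/82 d=-57/164
  seg 3: a=0 b=-10/41 c=-54/41 d=9/41
S(11/2) = -139/328

Δ: Δ0=-2, Δ1=-1/2, Δ2=1, Δ3=-2
row 1: diag=6, rhs=9; c'=1/3, d'=3/2
row 2: denom=8−2·1/3=22/3; d'=(9−2·3/2)/(22/3)=9/11
row 3: denom=8−2·3/11=82/11; d'=(-18−2·9/11)/(82/11)=-108/41
back: M3=-108/41
back: M2=9/11−3/11·-108/41=63/41
back: M1=3/2−1/3·63/41=81/82
M: M0=0, M1=81/82, M2=63/41, M3=-108/41, M4=0
seg 0: a=1, c=M0/2=0, d=(M1−M0)/(6·1)=27/164, b=Δ0−h0·(2M0+M1)/6=-355/164
seg 1: a=-1, c=M1/2=81/164, d=(M2−M1)/(6·2)=15/328, b=Δ1−h1·(2M1+M2)/6=-137/82
seg 2: a=-2, c=M2/2=63/82, d=(M3−M2)/(6·2)=-57/164, b=Δ2−h2·(2M2+M3)/6=35/41
seg 3: a=0, c=M3/2=-54/41, d=(M4−M3)/(6·2)=9/41, b=Δ3−h3·(2M3+M4)/6=-10/41
t_q=11/2 → seg 3, τ=1/2; S=0+-10/41·τ+-54/41·τ²+9/41·τ³=-139/328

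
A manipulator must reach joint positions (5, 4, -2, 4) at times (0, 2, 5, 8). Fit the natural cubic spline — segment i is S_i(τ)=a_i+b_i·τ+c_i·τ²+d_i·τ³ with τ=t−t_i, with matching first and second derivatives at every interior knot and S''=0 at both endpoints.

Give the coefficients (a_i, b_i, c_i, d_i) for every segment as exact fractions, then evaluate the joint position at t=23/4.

  seg 0: a=5 b=3/74 c=0 d=-5/37
  seg 1: a=4 b=-117/74 c=-30/37 d=149/666
  seg 2: a=-2 b=-15/37 c=89/74 d=-89/666
S(23/4) = -7975/4736

Δ: Δ0=-1/2, Δ1=-2, Δ2=2
row 1: diag=10, rhs=-9; c'=3/10, d'=-9/10
row 2: denom=12−3·3/10=111/10; d'=(24−3·-9/10)/(111/10)=89/37
back: M2=89/37
back: M1=-9/10−3/10·89/37=-60/37
M: M0=0, M1=-60/37, M2=89/37, M3=0
seg 0: a=5, c=M0/2=0, d=(M1−M0)/(6·2)=-5/37, b=Δ0−h0·(2M0+M1)/6=3/74
seg 1: a=4, c=M1/2=-30/37, d=(M2−M1)/(6·3)=149/666, b=Δ1−h1·(2M1+M2)/6=-117/74
seg 2: a=-2, c=M2/2=89/74, d=(M3−M2)/(6·3)=-89/666, b=Δ2−h2·(2M2+M3)/6=-15/37
t_q=23/4 → seg 2, τ=3/4; S=-2+-15/37·τ+89/74·τ²+-89/666·τ³=-7975/4736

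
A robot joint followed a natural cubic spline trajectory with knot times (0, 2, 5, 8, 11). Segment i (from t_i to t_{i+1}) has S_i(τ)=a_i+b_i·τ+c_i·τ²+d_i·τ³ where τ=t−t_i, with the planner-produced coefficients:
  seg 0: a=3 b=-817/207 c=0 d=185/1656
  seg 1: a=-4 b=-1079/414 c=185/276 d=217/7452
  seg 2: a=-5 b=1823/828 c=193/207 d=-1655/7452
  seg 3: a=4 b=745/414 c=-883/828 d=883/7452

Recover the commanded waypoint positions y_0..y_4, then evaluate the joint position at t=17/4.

y_0=3 y_1=-4 y_2=-5 y_3=4 y_4=3
S(17/4) = -36147/5888

y_0 = S_0(0) = a_0 = 3
y_1 = S_1(0) = a_1 = -4
y_2 = S_2(0) = a_2 = -5
y_3 = S_3(0) = a_3 = 4
y_4 = S_3(3) = 3
t_q=17/4 is in segment 1 (τ=9/4); S_1(τ)=-36147/5888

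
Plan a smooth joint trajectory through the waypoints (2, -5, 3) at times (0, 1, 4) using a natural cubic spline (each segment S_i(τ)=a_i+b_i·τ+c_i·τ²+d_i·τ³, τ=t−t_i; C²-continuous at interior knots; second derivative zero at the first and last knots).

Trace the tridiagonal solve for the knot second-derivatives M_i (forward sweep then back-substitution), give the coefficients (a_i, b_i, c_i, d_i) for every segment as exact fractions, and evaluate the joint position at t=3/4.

Δ: Δ0=-7, Δ1=8/3
row 1: diag=8, rhs=58; c'=3/8, d'=29/4
back: M1=29/4
M: M0=0, M1=29/4, M2=0
seg 0: a=2, c=M0/2=0, d=(M1−M0)/(6·1)=29/24, b=Δ0−h0·(2M0+M1)/6=-197/24
seg 1: a=-5, c=M1/2=29/8, d=(M2−M1)/(6·3)=-29/72, b=Δ1−h1·(2M1+M2)/6=-55/12
t_q=3/4 → seg 0, τ=3/4; S=2+-197/24·τ+0·τ²+29/24·τ³=-1867/512

  seg 0: a=2 b=-197/24 c=0 d=29/24
  seg 1: a=-5 b=-55/12 c=29/8 d=-29/72
S(3/4) = -1867/512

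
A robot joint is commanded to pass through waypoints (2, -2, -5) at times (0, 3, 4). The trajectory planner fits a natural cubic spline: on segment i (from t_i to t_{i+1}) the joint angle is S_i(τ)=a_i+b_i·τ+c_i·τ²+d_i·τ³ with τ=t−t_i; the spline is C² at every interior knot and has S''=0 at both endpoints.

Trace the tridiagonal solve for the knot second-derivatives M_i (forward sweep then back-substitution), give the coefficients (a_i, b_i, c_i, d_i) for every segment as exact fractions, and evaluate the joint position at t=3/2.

Δ: Δ0=-4/3, Δ1=-3
row 1: diag=8, rhs=-10; c'=1/8, d'=-5/4
back: M1=-5/4
M: M0=0, M1=-5/4, M2=0
seg 0: a=2, c=M0/2=0, d=(M1−M0)/(6·3)=-5/72, b=Δ0−h0·(2M0+M1)/6=-17/24
seg 1: a=-2, c=M1/2=-5/8, d=(M2−M1)/(6·1)=5/24, b=Δ1−h1·(2M1+M2)/6=-31/12
t_q=3/2 → seg 0, τ=3/2; S=2+-17/24·τ+0·τ²+-5/72·τ³=45/64

  seg 0: a=2 b=-17/24 c=0 d=-5/72
  seg 1: a=-2 b=-31/12 c=-5/8 d=5/24
S(3/2) = 45/64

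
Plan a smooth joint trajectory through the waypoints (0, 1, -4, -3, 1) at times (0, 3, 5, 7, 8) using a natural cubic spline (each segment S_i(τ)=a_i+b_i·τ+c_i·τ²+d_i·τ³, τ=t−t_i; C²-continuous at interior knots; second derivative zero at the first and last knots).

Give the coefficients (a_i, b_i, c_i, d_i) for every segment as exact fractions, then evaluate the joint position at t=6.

  seg 0: a=0 b=217/156 c=0 d=-55/468
  seg 1: a=1 b=-139/78 c=-55/52 d=109/312
  seg 2: a=-4 b=-71/39 c=27/26 d=19/312
  seg 3: a=-3 b=239/78 c=73/52 d=-73/156
S(6) = -491/104

Δ: Δ0=1/3, Δ1=-5/2, Δ2=1/2, Δ3=4
row 1: diag=10, rhs=-17; c'=1/5, d'=-17/10
row 2: denom=8−2·1/5=38/5; d'=(18−2·-17/10)/(38/5)=107/38
row 3: denom=6−2·5/19=104/19; d'=(21−2·107/38)/(104/19)=73/26
back: M3=73/26
back: M2=107/38−5/19·73/26=27/13
back: M1=-17/10−1/5·27/13=-55/26
M: M0=0, M1=-55/26, M2=27/13, M3=73/26, M4=0
seg 0: a=0, c=M0/2=0, d=(M1−M0)/(6·3)=-55/468, b=Δ0−h0·(2M0+M1)/6=217/156
seg 1: a=1, c=M1/2=-55/52, d=(M2−M1)/(6·2)=109/312, b=Δ1−h1·(2M1+M2)/6=-139/78
seg 2: a=-4, c=M2/2=27/26, d=(M3−M2)/(6·2)=19/312, b=Δ2−h2·(2M2+M3)/6=-71/39
seg 3: a=-3, c=M3/2=73/52, d=(M4−M3)/(6·1)=-73/156, b=Δ3−h3·(2M3+M4)/6=239/78
t_q=6 → seg 2, τ=1; S=-4+-71/39·τ+27/26·τ²+19/312·τ³=-491/104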